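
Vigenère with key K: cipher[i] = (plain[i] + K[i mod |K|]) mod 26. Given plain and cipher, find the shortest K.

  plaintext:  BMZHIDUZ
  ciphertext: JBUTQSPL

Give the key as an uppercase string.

  i= 0: J-B =  8 → I
  i= 1: B-M = 15 → P
  i= 2: U-Z = 21 → V
  i= 3: T-H = 12 → M
  i= 4: Q-I =  8 → I
  i= 5: S-D = 15 → P
  i= 6: P-U = 21 → V
  i= 7: L-Z = 12 → M
  shifts repeat with period 4: IPVM

IPVM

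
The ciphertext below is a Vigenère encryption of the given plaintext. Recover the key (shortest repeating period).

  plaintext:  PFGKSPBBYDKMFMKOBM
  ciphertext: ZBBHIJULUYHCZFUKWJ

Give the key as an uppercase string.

KWVXQUT

  i= 0: Z-P = 10 → K
  i= 1: B-F = 22 → W
  i= 2: B-G = 21 → V
  i= 3: H-K = 23 → X
  i= 4: I-S = 16 → Q
  i= 5: J-P = 20 → U
  i= 6: U-B = 19 → T
  i= 7: L-B = 10 → K
  i= 8: U-Y = 22 → W
  i= 9: Y-D = 21 → V
  i=10: H-K = 23 → X
  i=11: C-M = 16 → Q
  i=12: Z-F = 20 → U
  i=13: F-M = 19 → T
  i=14: U-K = 10 → K
  i=15: K-O = 22 → W
  i=16: W-B = 21 → V
  i=17: J-M = 23 → X
  shifts repeat with period 7: KWVXQUT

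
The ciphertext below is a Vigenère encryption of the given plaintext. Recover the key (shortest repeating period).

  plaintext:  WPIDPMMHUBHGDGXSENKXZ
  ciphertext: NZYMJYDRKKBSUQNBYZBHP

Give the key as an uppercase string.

  i= 0: N-W = 17 → R
  i= 1: Z-P = 10 → K
  i= 2: Y-I = 16 → Q
  i= 3: M-D =  9 → J
  i= 4: J-P = 20 → U
  i= 5: Y-M = 12 → M
  i= 6: D-M = 17 → R
  i= 7: R-H = 10 → K
  i= 8: K-U = 16 → Q
  i= 9: K-B =  9 → J
  i=10: B-H = 20 → U
  i=11: S-G = 12 → M
  i=12: U-D = 17 → R
  i=13: Q-G = 10 → K
  i=14: N-X = 16 → Q
  i=15: B-S =  9 → J
  i=16: Y-E = 20 → U
  i=17: Z-N = 12 → M
  i=18: B-K = 17 → R
  i=19: H-X = 10 → K
  i=20: P-Z = 16 → Q
  shifts repeat with period 6: RKQJUM

RKQJUM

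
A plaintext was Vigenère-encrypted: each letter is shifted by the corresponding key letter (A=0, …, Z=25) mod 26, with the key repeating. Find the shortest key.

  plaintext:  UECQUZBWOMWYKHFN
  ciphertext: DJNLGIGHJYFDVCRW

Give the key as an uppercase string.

  i= 0: D-U =  9 → J
  i= 1: J-E =  5 → F
  i= 2: N-C = 11 → L
  i= 3: L-Q = 21 → V
  i= 4: G-U = 12 → M
  i= 5: I-Z =  9 → J
  i= 6: G-B =  5 → F
  i= 7: H-W = 11 → L
  i= 8: J-O = 21 → V
  i= 9: Y-M = 12 → M
  i=10: F-W =  9 → J
  i=11: D-Y =  5 → F
  i=12: V-K = 11 → L
  i=13: C-H = 21 → V
  i=14: R-F = 12 → M
  i=15: W-N =  9 → J
  shifts repeat with period 5: JFLVM

JFLVM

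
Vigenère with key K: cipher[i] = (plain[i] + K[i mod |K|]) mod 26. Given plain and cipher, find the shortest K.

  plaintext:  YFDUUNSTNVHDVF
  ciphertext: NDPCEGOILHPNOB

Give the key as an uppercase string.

  i= 0: N-Y = 15 → P
  i= 1: D-F = 24 → Y
  i= 2: P-D = 12 → M
  i= 3: C-U =  8 → I
  i= 4: E-U = 10 → K
  i= 5: G-N = 19 → T
  i= 6: O-S = 22 → W
  i= 7: I-T = 15 → P
  i= 8: L-N = 24 → Y
  i= 9: H-V = 12 → M
  i=10: P-H =  8 → I
  i=11: N-D = 10 → K
  i=12: O-V = 19 → T
  i=13: B-F = 22 → W
  shifts repeat with period 7: PYMIKTW

PYMIKTW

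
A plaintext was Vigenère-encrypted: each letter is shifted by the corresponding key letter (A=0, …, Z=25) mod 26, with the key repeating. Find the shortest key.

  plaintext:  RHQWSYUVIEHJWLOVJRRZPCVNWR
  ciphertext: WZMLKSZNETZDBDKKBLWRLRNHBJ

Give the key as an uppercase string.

  i= 0: W-R =  5 → F
  i= 1: Z-H = 18 → S
  i= 2: M-Q = 22 → W
  i= 3: L-W = 15 → P
  i= 4: K-S = 18 → S
  i= 5: S-Y = 20 → U
  i= 6: Z-U =  5 → F
  i= 7: N-V = 18 → S
  i= 8: E-I = 22 → W
  i= 9: T-E = 15 → P
  i=10: Z-H = 18 → S
  i=11: D-J = 20 → U
  i=12: B-W =  5 → F
  i=13: D-L = 18 → S
  i=14: K-O = 22 → W
  i=15: K-V = 15 → P
  i=16: B-J = 18 → S
  i=17: L-R = 20 → U
  i=18: W-R =  5 → F
  i=19: R-Z = 18 → S
  i=20: L-P = 22 → W
  i=21: R-C = 15 → P
  i=22: N-V = 18 → S
  i=23: H-N = 20 → U
  i=24: B-W =  5 → F
  i=25: J-R = 18 → S
  shifts repeat with period 6: FSWPSU

FSWPSU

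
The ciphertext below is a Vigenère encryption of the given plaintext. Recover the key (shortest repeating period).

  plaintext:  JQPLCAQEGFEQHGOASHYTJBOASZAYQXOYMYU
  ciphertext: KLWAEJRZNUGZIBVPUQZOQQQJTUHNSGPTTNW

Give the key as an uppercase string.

  i= 0: K-J =  1 → B
  i= 1: L-Q = 21 → V
  i= 2: W-P =  7 → H
  i= 3: A-L = 15 → P
  i= 4: E-C =  2 → C
  i= 5: J-A =  9 → J
  i= 6: R-Q =  1 → B
  i= 7: Z-E = 21 → V
  i= 8: N-G =  7 → H
  i= 9: U-F = 15 → P
  i=10: G-E =  2 → C
  i=11: Z-Q =  9 → J
  i=12: I-H =  1 → B
  i=13: B-G = 21 → V
  i=14: V-O =  7 → H
  i=15: P-A = 15 → P
  i=16: U-S =  2 → C
  i=17: Q-H =  9 → J
  i=18: Z-Y =  1 → B
  i=19: O-T = 21 → V
  i=20: Q-J =  7 → H
  i=21: Q-B = 15 → P
  i=22: Q-O =  2 → C
  i=23: J-A =  9 → J
  i=24: T-S =  1 → B
  i=25: U-Z = 21 → V
  i=26: H-A =  7 → H
  i=27: N-Y = 15 → P
  i=28: S-Q =  2 → C
  i=29: G-X =  9 → J
  i=30: P-O =  1 → B
  i=31: T-Y = 21 → V
  i=32: T-M =  7 → H
  i=33: N-Y = 15 → P
  i=34: W-U =  2 → C
  shifts repeat with period 6: BVHPCJ

BVHPCJ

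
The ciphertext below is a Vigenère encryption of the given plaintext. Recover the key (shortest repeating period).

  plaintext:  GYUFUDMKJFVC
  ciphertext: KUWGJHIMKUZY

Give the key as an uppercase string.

  i= 0: K-G =  4 → E
  i= 1: U-Y = 22 → W
  i= 2: W-U =  2 → C
  i= 3: G-F =  1 → B
  i= 4: J-U = 15 → P
  i= 5: H-D =  4 → E
  i= 6: I-M = 22 → W
  i= 7: M-K =  2 → C
  i= 8: K-J =  1 → B
  i= 9: U-F = 15 → P
  i=10: Z-V =  4 → E
  i=11: Y-C = 22 → W
  shifts repeat with period 5: EWCBP

EWCBP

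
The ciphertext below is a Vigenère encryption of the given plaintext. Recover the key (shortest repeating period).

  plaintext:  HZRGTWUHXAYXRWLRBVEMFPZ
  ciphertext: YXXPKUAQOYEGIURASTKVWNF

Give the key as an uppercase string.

RYGJ

  i= 0: Y-H = 17 → R
  i= 1: X-Z = 24 → Y
  i= 2: X-R =  6 → G
  i= 3: P-G =  9 → J
  i= 4: K-T = 17 → R
  i= 5: U-W = 24 → Y
  i= 6: A-U =  6 → G
  i= 7: Q-H =  9 → J
  i= 8: O-X = 17 → R
  i= 9: Y-A = 24 → Y
  i=10: E-Y =  6 → G
  i=11: G-X =  9 → J
  i=12: I-R = 17 → R
  i=13: U-W = 24 → Y
  i=14: R-L =  6 → G
  i=15: A-R =  9 → J
  i=16: S-B = 17 → R
  i=17: T-V = 24 → Y
  i=18: K-E =  6 → G
  i=19: V-M =  9 → J
  i=20: W-F = 17 → R
  i=21: N-P = 24 → Y
  i=22: F-Z =  6 → G
  shifts repeat with period 4: RYGJ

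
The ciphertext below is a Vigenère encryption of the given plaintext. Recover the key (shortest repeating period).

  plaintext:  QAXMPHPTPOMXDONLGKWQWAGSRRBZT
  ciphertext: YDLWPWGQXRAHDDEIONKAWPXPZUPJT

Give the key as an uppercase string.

  i= 0: Y-Q =  8 → I
  i= 1: D-A =  3 → D
  i= 2: L-X = 14 → O
  i= 3: W-M = 10 → K
  i= 4: P-P =  0 → A
  i= 5: W-H = 15 → P
  i= 6: G-P = 17 → R
  i= 7: Q-T = 23 → X
  i= 8: X-P =  8 → I
  i= 9: R-O =  3 → D
  i=10: A-M = 14 → O
  i=11: H-X = 10 → K
  i=12: D-D =  0 → A
  i=13: D-O = 15 → P
  i=14: E-N = 17 → R
  i=15: I-L = 23 → X
  i=16: O-G =  8 → I
  i=17: N-K =  3 → D
  i=18: K-W = 14 → O
  i=19: A-Q = 10 → K
  i=20: W-W =  0 → A
  i=21: P-A = 15 → P
  i=22: X-G = 17 → R
  i=23: P-S = 23 → X
  i=24: Z-R =  8 → I
  i=25: U-R =  3 → D
  i=26: P-B = 14 → O
  i=27: J-Z = 10 → K
  i=28: T-T =  0 → A
  shifts repeat with period 8: IDOKAPRX

IDOKAPRX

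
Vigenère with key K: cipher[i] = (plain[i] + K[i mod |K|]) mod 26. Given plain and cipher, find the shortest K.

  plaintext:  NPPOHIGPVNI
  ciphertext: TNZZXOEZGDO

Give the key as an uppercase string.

GYKLQ

  i= 0: T-N =  6 → G
  i= 1: N-P = 24 → Y
  i= 2: Z-P = 10 → K
  i= 3: Z-O = 11 → L
  i= 4: X-H = 16 → Q
  i= 5: O-I =  6 → G
  i= 6: E-G = 24 → Y
  i= 7: Z-P = 10 → K
  i= 8: G-V = 11 → L
  i= 9: D-N = 16 → Q
  i=10: O-I =  6 → G
  shifts repeat with period 5: GYKLQ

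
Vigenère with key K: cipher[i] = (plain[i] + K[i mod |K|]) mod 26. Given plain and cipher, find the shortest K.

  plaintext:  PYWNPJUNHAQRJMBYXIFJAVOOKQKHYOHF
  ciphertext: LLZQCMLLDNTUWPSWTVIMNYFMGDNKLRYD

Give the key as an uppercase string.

  i= 0: L-P = 22 → W
  i= 1: L-Y = 13 → N
  i= 2: Z-W =  3 → D
  i= 3: Q-N =  3 → D
  i= 4: C-P = 13 → N
  i= 5: M-J =  3 → D
  i= 6: L-U = 17 → R
  i= 7: L-N = 24 → Y
  i= 8: D-H = 22 → W
  i= 9: N-A = 13 → N
  i=10: T-Q =  3 → D
  i=11: U-R =  3 → D
  i=12: W-J = 13 → N
  i=13: P-M =  3 → D
  i=14: S-B = 17 → R
  i=15: W-Y = 24 → Y
  i=16: T-X = 22 → W
  i=17: V-I = 13 → N
  i=18: I-F =  3 → D
  i=19: M-J =  3 → D
  i=20: N-A = 13 → N
  i=21: Y-V =  3 → D
  i=22: F-O = 17 → R
  i=23: M-O = 24 → Y
  i=24: G-K = 22 → W
  i=25: D-Q = 13 → N
  i=26: N-K =  3 → D
  i=27: K-H =  3 → D
  i=28: L-Y = 13 → N
  i=29: R-O =  3 → D
  i=30: Y-H = 17 → R
  i=31: D-F = 24 → Y
  shifts repeat with period 8: WNDDNDRY

WNDDNDRY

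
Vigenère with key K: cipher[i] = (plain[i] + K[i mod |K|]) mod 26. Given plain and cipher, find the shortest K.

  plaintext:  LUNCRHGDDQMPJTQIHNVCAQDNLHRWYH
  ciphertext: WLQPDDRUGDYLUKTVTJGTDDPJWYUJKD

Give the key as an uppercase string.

  i= 0: W-L = 11 → L
  i= 1: L-U = 17 → R
  i= 2: Q-N =  3 → D
  i= 3: P-C = 13 → N
  i= 4: D-R = 12 → M
  i= 5: D-H = 22 → W
  i= 6: R-G = 11 → L
  i= 7: U-D = 17 → R
  i= 8: G-D =  3 → D
  i= 9: D-Q = 13 → N
  i=10: Y-M = 12 → M
  i=11: L-P = 22 → W
  i=12: U-J = 11 → L
  i=13: K-T = 17 → R
  i=14: T-Q =  3 → D
  i=15: V-I = 13 → N
  i=16: T-H = 12 → M
  i=17: J-N = 22 → W
  i=18: G-V = 11 → L
  i=19: T-C = 17 → R
  i=20: D-A =  3 → D
  i=21: D-Q = 13 → N
  i=22: P-D = 12 → M
  i=23: J-N = 22 → W
  i=24: W-L = 11 → L
  i=25: Y-H = 17 → R
  i=26: U-R =  3 → D
  i=27: J-W = 13 → N
  i=28: K-Y = 12 → M
  i=29: D-H = 22 → W
  shifts repeat with period 6: LRDNMW

LRDNMW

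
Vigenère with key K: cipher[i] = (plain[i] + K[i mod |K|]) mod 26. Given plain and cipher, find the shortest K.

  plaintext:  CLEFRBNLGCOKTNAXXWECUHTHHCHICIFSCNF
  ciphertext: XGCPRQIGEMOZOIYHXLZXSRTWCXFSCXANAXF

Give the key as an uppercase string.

  i= 0: X-C = 21 → V
  i= 1: G-L = 21 → V
  i= 2: C-E = 24 → Y
  i= 3: P-F = 10 → K
  i= 4: R-R =  0 → A
  i= 5: Q-B = 15 → P
  i= 6: I-N = 21 → V
  i= 7: G-L = 21 → V
  i= 8: E-G = 24 → Y
  i= 9: M-C = 10 → K
  i=10: O-O =  0 → A
  i=11: Z-K = 15 → P
  i=12: O-T = 21 → V
  i=13: I-N = 21 → V
  i=14: Y-A = 24 → Y
  i=15: H-X = 10 → K
  i=16: X-X =  0 → A
  i=17: L-W = 15 → P
  i=18: Z-E = 21 → V
  i=19: X-C = 21 → V
  i=20: S-U = 24 → Y
  i=21: R-H = 10 → K
  i=22: T-T =  0 → A
  i=23: W-H = 15 → P
  i=24: C-H = 21 → V
  i=25: X-C = 21 → V
  i=26: F-H = 24 → Y
  i=27: S-I = 10 → K
  i=28: C-C =  0 → A
  i=29: X-I = 15 → P
  i=30: A-F = 21 → V
  i=31: N-S = 21 → V
  i=32: A-C = 24 → Y
  i=33: X-N = 10 → K
  i=34: F-F =  0 → A
  shifts repeat with period 6: VVYKAP

VVYKAP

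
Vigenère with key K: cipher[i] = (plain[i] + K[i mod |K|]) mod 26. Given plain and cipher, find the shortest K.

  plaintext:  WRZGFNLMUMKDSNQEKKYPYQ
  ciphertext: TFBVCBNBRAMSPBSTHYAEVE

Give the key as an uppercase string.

XOCP

  i= 0: T-W = 23 → X
  i= 1: F-R = 14 → O
  i= 2: B-Z =  2 → C
  i= 3: V-G = 15 → P
  i= 4: C-F = 23 → X
  i= 5: B-N = 14 → O
  i= 6: N-L =  2 → C
  i= 7: B-M = 15 → P
  i= 8: R-U = 23 → X
  i= 9: A-M = 14 → O
  i=10: M-K =  2 → C
  i=11: S-D = 15 → P
  i=12: P-S = 23 → X
  i=13: B-N = 14 → O
  i=14: S-Q =  2 → C
  i=15: T-E = 15 → P
  i=16: H-K = 23 → X
  i=17: Y-K = 14 → O
  i=18: A-Y =  2 → C
  i=19: E-P = 15 → P
  i=20: V-Y = 23 → X
  i=21: E-Q = 14 → O
  shifts repeat with period 4: XOCP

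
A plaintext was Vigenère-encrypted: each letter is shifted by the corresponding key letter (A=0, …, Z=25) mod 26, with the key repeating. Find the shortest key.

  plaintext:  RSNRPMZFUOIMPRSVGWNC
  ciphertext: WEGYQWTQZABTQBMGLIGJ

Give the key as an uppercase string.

  i= 0: W-R =  5 → F
  i= 1: E-S = 12 → M
  i= 2: G-N = 19 → T
  i= 3: Y-R =  7 → H
  i= 4: Q-P =  1 → B
  i= 5: W-M = 10 → K
  i= 6: T-Z = 20 → U
  i= 7: Q-F = 11 → L
  i= 8: Z-U =  5 → F
  i= 9: A-O = 12 → M
  i=10: B-I = 19 → T
  i=11: T-M =  7 → H
  i=12: Q-P =  1 → B
  i=13: B-R = 10 → K
  i=14: M-S = 20 → U
  i=15: G-V = 11 → L
  i=16: L-G =  5 → F
  i=17: I-W = 12 → M
  i=18: G-N = 19 → T
  i=19: J-C =  7 → H
  shifts repeat with period 8: FMTHBKUL

FMTHBKUL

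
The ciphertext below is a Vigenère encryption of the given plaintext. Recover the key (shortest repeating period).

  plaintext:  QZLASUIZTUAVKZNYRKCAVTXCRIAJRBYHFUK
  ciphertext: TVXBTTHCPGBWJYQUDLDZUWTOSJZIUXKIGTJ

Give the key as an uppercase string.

DWMBBZZ

  i= 0: T-Q =  3 → D
  i= 1: V-Z = 22 → W
  i= 2: X-L = 12 → M
  i= 3: B-A =  1 → B
  i= 4: T-S =  1 → B
  i= 5: T-U = 25 → Z
  i= 6: H-I = 25 → Z
  i= 7: C-Z =  3 → D
  i= 8: P-T = 22 → W
  i= 9: G-U = 12 → M
  i=10: B-A =  1 → B
  i=11: W-V =  1 → B
  i=12: J-K = 25 → Z
  i=13: Y-Z = 25 → Z
  i=14: Q-N =  3 → D
  i=15: U-Y = 22 → W
  i=16: D-R = 12 → M
  i=17: L-K =  1 → B
  i=18: D-C =  1 → B
  i=19: Z-A = 25 → Z
  i=20: U-V = 25 → Z
  i=21: W-T =  3 → D
  i=22: T-X = 22 → W
  i=23: O-C = 12 → M
  i=24: S-R =  1 → B
  i=25: J-I =  1 → B
  i=26: Z-A = 25 → Z
  i=27: I-J = 25 → Z
  i=28: U-R =  3 → D
  i=29: X-B = 22 → W
  i=30: K-Y = 12 → M
  i=31: I-H =  1 → B
  i=32: G-F =  1 → B
  i=33: T-U = 25 → Z
  i=34: J-K = 25 → Z
  shifts repeat with period 7: DWMBBZZ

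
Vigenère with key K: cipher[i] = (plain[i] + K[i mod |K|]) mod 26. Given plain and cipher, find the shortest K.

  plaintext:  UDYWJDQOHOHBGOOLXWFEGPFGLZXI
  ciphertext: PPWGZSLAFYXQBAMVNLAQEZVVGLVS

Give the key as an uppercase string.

VMYKQP

  i= 0: P-U = 21 → V
  i= 1: P-D = 12 → M
  i= 2: W-Y = 24 → Y
  i= 3: G-W = 10 → K
  i= 4: Z-J = 16 → Q
  i= 5: S-D = 15 → P
  i= 6: L-Q = 21 → V
  i= 7: A-O = 12 → M
  i= 8: F-H = 24 → Y
  i= 9: Y-O = 10 → K
  i=10: X-H = 16 → Q
  i=11: Q-B = 15 → P
  i=12: B-G = 21 → V
  i=13: A-O = 12 → M
  i=14: M-O = 24 → Y
  i=15: V-L = 10 → K
  i=16: N-X = 16 → Q
  i=17: L-W = 15 → P
  i=18: A-F = 21 → V
  i=19: Q-E = 12 → M
  i=20: E-G = 24 → Y
  i=21: Z-P = 10 → K
  i=22: V-F = 16 → Q
  i=23: V-G = 15 → P
  i=24: G-L = 21 → V
  i=25: L-Z = 12 → M
  i=26: V-X = 24 → Y
  i=27: S-I = 10 → K
  shifts repeat with period 6: VMYKQP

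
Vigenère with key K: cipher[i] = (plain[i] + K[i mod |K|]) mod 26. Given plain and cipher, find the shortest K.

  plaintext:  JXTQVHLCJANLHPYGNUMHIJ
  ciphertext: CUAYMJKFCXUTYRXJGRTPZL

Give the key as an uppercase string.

  i= 0: C-J = 19 → T
  i= 1: U-X = 23 → X
  i= 2: A-T =  7 → H
  i= 3: Y-Q =  8 → I
  i= 4: M-V = 17 → R
  i= 5: J-H =  2 → C
  i= 6: K-L = 25 → Z
  i= 7: F-C =  3 → D
  i= 8: C-J = 19 → T
  i= 9: X-A = 23 → X
  i=10: U-N =  7 → H
  i=11: T-L =  8 → I
  i=12: Y-H = 17 → R
  i=13: R-P =  2 → C
  i=14: X-Y = 25 → Z
  i=15: J-G =  3 → D
  i=16: G-N = 19 → T
  i=17: R-U = 23 → X
  i=18: T-M =  7 → H
  i=19: P-H =  8 → I
  i=20: Z-I = 17 → R
  i=21: L-J =  2 → C
  shifts repeat with period 8: TXHIRCZD

TXHIRCZD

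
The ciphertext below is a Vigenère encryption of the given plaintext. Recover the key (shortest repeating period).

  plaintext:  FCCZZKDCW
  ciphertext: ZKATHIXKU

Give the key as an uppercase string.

UIY

  i= 0: Z-F = 20 → U
  i= 1: K-C =  8 → I
  i= 2: A-C = 24 → Y
  i= 3: T-Z = 20 → U
  i= 4: H-Z =  8 → I
  i= 5: I-K = 24 → Y
  i= 6: X-D = 20 → U
  i= 7: K-C =  8 → I
  i= 8: U-W = 24 → Y
  shifts repeat with period 3: UIY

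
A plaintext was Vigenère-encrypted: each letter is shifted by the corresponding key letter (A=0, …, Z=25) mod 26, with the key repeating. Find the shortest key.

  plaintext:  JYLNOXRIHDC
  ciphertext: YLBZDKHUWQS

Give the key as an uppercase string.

PNQM

  i= 0: Y-J = 15 → P
  i= 1: L-Y = 13 → N
  i= 2: B-L = 16 → Q
  i= 3: Z-N = 12 → M
  i= 4: D-O = 15 → P
  i= 5: K-X = 13 → N
  i= 6: H-R = 16 → Q
  i= 7: U-I = 12 → M
  i= 8: W-H = 15 → P
  i= 9: Q-D = 13 → N
  i=10: S-C = 16 → Q
  shifts repeat with period 4: PNQM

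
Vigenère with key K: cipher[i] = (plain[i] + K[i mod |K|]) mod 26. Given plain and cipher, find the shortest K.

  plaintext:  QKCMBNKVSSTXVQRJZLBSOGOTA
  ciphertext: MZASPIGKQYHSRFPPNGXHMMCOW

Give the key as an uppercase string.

WPYGOV

  i= 0: M-Q = 22 → W
  i= 1: Z-K = 15 → P
  i= 2: A-C = 24 → Y
  i= 3: S-M =  6 → G
  i= 4: P-B = 14 → O
  i= 5: I-N = 21 → V
  i= 6: G-K = 22 → W
  i= 7: K-V = 15 → P
  i= 8: Q-S = 24 → Y
  i= 9: Y-S =  6 → G
  i=10: H-T = 14 → O
  i=11: S-X = 21 → V
  i=12: R-V = 22 → W
  i=13: F-Q = 15 → P
  i=14: P-R = 24 → Y
  i=15: P-J =  6 → G
  i=16: N-Z = 14 → O
  i=17: G-L = 21 → V
  i=18: X-B = 22 → W
  i=19: H-S = 15 → P
  i=20: M-O = 24 → Y
  i=21: M-G =  6 → G
  i=22: C-O = 14 → O
  i=23: O-T = 21 → V
  i=24: W-A = 22 → W
  shifts repeat with period 6: WPYGOV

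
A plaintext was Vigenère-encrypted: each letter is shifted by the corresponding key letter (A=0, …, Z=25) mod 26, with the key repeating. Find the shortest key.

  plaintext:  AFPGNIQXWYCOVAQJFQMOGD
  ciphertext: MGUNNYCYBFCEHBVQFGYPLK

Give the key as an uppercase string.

MBFHAQ

  i= 0: M-A = 12 → M
  i= 1: G-F =  1 → B
  i= 2: U-P =  5 → F
  i= 3: N-G =  7 → H
  i= 4: N-N =  0 → A
  i= 5: Y-I = 16 → Q
  i= 6: C-Q = 12 → M
  i= 7: Y-X =  1 → B
  i= 8: B-W =  5 → F
  i= 9: F-Y =  7 → H
  i=10: C-C =  0 → A
  i=11: E-O = 16 → Q
  i=12: H-V = 12 → M
  i=13: B-A =  1 → B
  i=14: V-Q =  5 → F
  i=15: Q-J =  7 → H
  i=16: F-F =  0 → A
  i=17: G-Q = 16 → Q
  i=18: Y-M = 12 → M
  i=19: P-O =  1 → B
  i=20: L-G =  5 → F
  i=21: K-D =  7 → H
  shifts repeat with period 6: MBFHAQ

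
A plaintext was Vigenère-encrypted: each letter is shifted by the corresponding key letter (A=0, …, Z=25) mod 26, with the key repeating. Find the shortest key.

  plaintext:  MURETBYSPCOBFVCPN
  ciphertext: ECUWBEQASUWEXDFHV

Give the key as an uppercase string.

SID

  i= 0: E-M = 18 → S
  i= 1: C-U =  8 → I
  i= 2: U-R =  3 → D
  i= 3: W-E = 18 → S
  i= 4: B-T =  8 → I
  i= 5: E-B =  3 → D
  i= 6: Q-Y = 18 → S
  i= 7: A-S =  8 → I
  i= 8: S-P =  3 → D
  i= 9: U-C = 18 → S
  i=10: W-O =  8 → I
  i=11: E-B =  3 → D
  i=12: X-F = 18 → S
  i=13: D-V =  8 → I
  i=14: F-C =  3 → D
  i=15: H-P = 18 → S
  i=16: V-N =  8 → I
  shifts repeat with period 3: SID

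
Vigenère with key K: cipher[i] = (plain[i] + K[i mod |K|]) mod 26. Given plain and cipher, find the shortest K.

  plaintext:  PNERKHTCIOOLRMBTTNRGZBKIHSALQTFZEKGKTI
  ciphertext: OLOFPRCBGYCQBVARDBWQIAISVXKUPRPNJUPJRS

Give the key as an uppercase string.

  i= 0: O-P = 25 → Z
  i= 1: L-N = 24 → Y
  i= 2: O-E = 10 → K
  i= 3: F-R = 14 → O
  i= 4: P-K =  5 → F
  i= 5: R-H = 10 → K
  i= 6: C-T =  9 → J
  i= 7: B-C = 25 → Z
  i= 8: G-I = 24 → Y
  i= 9: Y-O = 10 → K
  i=10: C-O = 14 → O
  i=11: Q-L =  5 → F
  i=12: B-R = 10 → K
  i=13: V-M =  9 → J
  i=14: A-B = 25 → Z
  i=15: R-T = 24 → Y
  i=16: D-T = 10 → K
  i=17: B-N = 14 → O
  i=18: W-R =  5 → F
  i=19: Q-G = 10 → K
  i=20: I-Z =  9 → J
  i=21: A-B = 25 → Z
  i=22: I-K = 24 → Y
  i=23: S-I = 10 → K
  i=24: V-H = 14 → O
  i=25: X-S =  5 → F
  i=26: K-A = 10 → K
  i=27: U-L =  9 → J
  i=28: P-Q = 25 → Z
  i=29: R-T = 24 → Y
  i=30: P-F = 10 → K
  i=31: N-Z = 14 → O
  i=32: J-E =  5 → F
  i=33: U-K = 10 → K
  i=34: P-G =  9 → J
  i=35: J-K = 25 → Z
  i=36: R-T = 24 → Y
  i=37: S-I = 10 → K
  shifts repeat with period 7: ZYKOFKJ

ZYKOFKJ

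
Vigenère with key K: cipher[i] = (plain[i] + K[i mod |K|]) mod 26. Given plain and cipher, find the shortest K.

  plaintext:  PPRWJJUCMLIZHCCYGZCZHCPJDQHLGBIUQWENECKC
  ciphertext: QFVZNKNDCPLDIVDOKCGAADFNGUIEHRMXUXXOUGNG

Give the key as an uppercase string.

BQEDEBT

  i= 0: Q-P =  1 → B
  i= 1: F-P = 16 → Q
  i= 2: V-R =  4 → E
  i= 3: Z-W =  3 → D
  i= 4: N-J =  4 → E
  i= 5: K-J =  1 → B
  i= 6: N-U = 19 → T
  i= 7: D-C =  1 → B
  i= 8: C-M = 16 → Q
  i= 9: P-L =  4 → E
  i=10: L-I =  3 → D
  i=11: D-Z =  4 → E
  i=12: I-H =  1 → B
  i=13: V-C = 19 → T
  i=14: D-C =  1 → B
  i=15: O-Y = 16 → Q
  i=16: K-G =  4 → E
  i=17: C-Z =  3 → D
  i=18: G-C =  4 → E
  i=19: A-Z =  1 → B
  i=20: A-H = 19 → T
  i=21: D-C =  1 → B
  i=22: F-P = 16 → Q
  i=23: N-J =  4 → E
  i=24: G-D =  3 → D
  i=25: U-Q =  4 → E
  i=26: I-H =  1 → B
  i=27: E-L = 19 → T
  i=28: H-G =  1 → B
  i=29: R-B = 16 → Q
  i=30: M-I =  4 → E
  i=31: X-U =  3 → D
  i=32: U-Q =  4 → E
  i=33: X-W =  1 → B
  i=34: X-E = 19 → T
  i=35: O-N =  1 → B
  i=36: U-E = 16 → Q
  i=37: G-C =  4 → E
  i=38: N-K =  3 → D
  i=39: G-C =  4 → E
  shifts repeat with period 7: BQEDEBT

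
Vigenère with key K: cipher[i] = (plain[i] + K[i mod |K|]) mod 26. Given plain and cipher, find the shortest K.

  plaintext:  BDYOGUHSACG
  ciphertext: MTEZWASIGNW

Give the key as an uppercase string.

  i= 0: M-B = 11 → L
  i= 1: T-D = 16 → Q
  i= 2: E-Y =  6 → G
  i= 3: Z-O = 11 → L
  i= 4: W-G = 16 → Q
  i= 5: A-U =  6 → G
  i= 6: S-H = 11 → L
  i= 7: I-S = 16 → Q
  i= 8: G-A =  6 → G
  i= 9: N-C = 11 → L
  i=10: W-G = 16 → Q
  shifts repeat with period 3: LQG

LQG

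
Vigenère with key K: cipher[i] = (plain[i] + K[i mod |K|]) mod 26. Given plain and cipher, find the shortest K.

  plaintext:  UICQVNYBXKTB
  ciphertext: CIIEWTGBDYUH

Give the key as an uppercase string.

IAGOBG

  i= 0: C-U =  8 → I
  i= 1: I-I =  0 → A
  i= 2: I-C =  6 → G
  i= 3: E-Q = 14 → O
  i= 4: W-V =  1 → B
  i= 5: T-N =  6 → G
  i= 6: G-Y =  8 → I
  i= 7: B-B =  0 → A
  i= 8: D-X =  6 → G
  i= 9: Y-K = 14 → O
  i=10: U-T =  1 → B
  i=11: H-B =  6 → G
  shifts repeat with period 6: IAGOBG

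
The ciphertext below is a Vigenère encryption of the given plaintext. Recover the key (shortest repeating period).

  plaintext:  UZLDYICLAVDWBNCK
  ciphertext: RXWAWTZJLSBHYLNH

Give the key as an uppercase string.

  i= 0: R-U = 23 → X
  i= 1: X-Z = 24 → Y
  i= 2: W-L = 11 → L
  i= 3: A-D = 23 → X
  i= 4: W-Y = 24 → Y
  i= 5: T-I = 11 → L
  i= 6: Z-C = 23 → X
  i= 7: J-L = 24 → Y
  i= 8: L-A = 11 → L
  i= 9: S-V = 23 → X
  i=10: B-D = 24 → Y
  i=11: H-W = 11 → L
  i=12: Y-B = 23 → X
  i=13: L-N = 24 → Y
  i=14: N-C = 11 → L
  i=15: H-K = 23 → X
  shifts repeat with period 3: XYL

XYL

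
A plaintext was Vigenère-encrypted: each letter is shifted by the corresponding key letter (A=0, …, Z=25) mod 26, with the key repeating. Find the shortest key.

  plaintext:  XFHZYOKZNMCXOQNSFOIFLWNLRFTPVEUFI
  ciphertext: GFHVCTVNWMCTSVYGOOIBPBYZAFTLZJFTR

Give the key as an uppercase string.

  i= 0: G-X =  9 → J
  i= 1: F-F =  0 → A
  i= 2: H-H =  0 → A
  i= 3: V-Z = 22 → W
  i= 4: C-Y =  4 → E
  i= 5: T-O =  5 → F
  i= 6: V-K = 11 → L
  i= 7: N-Z = 14 → O
  i= 8: W-N =  9 → J
  i= 9: M-M =  0 → A
  i=10: C-C =  0 → A
  i=11: T-X = 22 → W
  i=12: S-O =  4 → E
  i=13: V-Q =  5 → F
  i=14: Y-N = 11 → L
  i=15: G-S = 14 → O
  i=16: O-F =  9 → J
  i=17: O-O =  0 → A
  i=18: I-I =  0 → A
  i=19: B-F = 22 → W
  i=20: P-L =  4 → E
  i=21: B-W =  5 → F
  i=22: Y-N = 11 → L
  i=23: Z-L = 14 → O
  i=24: A-R =  9 → J
  i=25: F-F =  0 → A
  i=26: T-T =  0 → A
  i=27: L-P = 22 → W
  i=28: Z-V =  4 → E
  i=29: J-E =  5 → F
  i=30: F-U = 11 → L
  i=31: T-F = 14 → O
  i=32: R-I =  9 → J
  shifts repeat with period 8: JAAWEFLO

JAAWEFLO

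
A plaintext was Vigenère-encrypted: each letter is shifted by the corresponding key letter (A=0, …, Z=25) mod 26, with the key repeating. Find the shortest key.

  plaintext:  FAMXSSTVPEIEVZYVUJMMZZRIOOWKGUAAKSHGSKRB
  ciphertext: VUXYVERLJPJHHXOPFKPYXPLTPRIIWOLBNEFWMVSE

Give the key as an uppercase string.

  i= 0: V-F = 16 → Q
  i= 1: U-A = 20 → U
  i= 2: X-M = 11 → L
  i= 3: Y-X =  1 → B
  i= 4: V-S =  3 → D
  i= 5: E-S = 12 → M
  i= 6: R-T = 24 → Y
  i= 7: L-V = 16 → Q
  i= 8: J-P = 20 → U
  i= 9: P-E = 11 → L
  i=10: J-I =  1 → B
  i=11: H-E =  3 → D
  i=12: H-V = 12 → M
  i=13: X-Z = 24 → Y
  i=14: O-Y = 16 → Q
  i=15: P-V = 20 → U
  i=16: F-U = 11 → L
  i=17: K-J =  1 → B
  i=18: P-M =  3 → D
  i=19: Y-M = 12 → M
  i=20: X-Z = 24 → Y
  i=21: P-Z = 16 → Q
  i=22: L-R = 20 → U
  i=23: T-I = 11 → L
  i=24: P-O =  1 → B
  i=25: R-O =  3 → D
  i=26: I-W = 12 → M
  i=27: I-K = 24 → Y
  i=28: W-G = 16 → Q
  i=29: O-U = 20 → U
  i=30: L-A = 11 → L
  i=31: B-A =  1 → B
  i=32: N-K =  3 → D
  i=33: E-S = 12 → M
  i=34: F-H = 24 → Y
  i=35: W-G = 16 → Q
  i=36: M-S = 20 → U
  i=37: V-K = 11 → L
  i=38: S-R =  1 → B
  i=39: E-B =  3 → D
  shifts repeat with period 7: QULBDMY

QULBDMY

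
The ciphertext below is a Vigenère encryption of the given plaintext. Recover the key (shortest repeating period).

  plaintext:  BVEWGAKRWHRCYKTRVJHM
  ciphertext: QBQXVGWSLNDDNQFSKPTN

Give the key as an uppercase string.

  i= 0: Q-B = 15 → P
  i= 1: B-V =  6 → G
  i= 2: Q-E = 12 → M
  i= 3: X-W =  1 → B
  i= 4: V-G = 15 → P
  i= 5: G-A =  6 → G
  i= 6: W-K = 12 → M
  i= 7: S-R =  1 → B
  i= 8: L-W = 15 → P
  i= 9: N-H =  6 → G
  i=10: D-R = 12 → M
  i=11: D-C =  1 → B
  i=12: N-Y = 15 → P
  i=13: Q-K =  6 → G
  i=14: F-T = 12 → M
  i=15: S-R =  1 → B
  i=16: K-V = 15 → P
  i=17: P-J =  6 → G
  i=18: T-H = 12 → M
  i=19: N-M =  1 → B
  shifts repeat with period 4: PGMB

PGMB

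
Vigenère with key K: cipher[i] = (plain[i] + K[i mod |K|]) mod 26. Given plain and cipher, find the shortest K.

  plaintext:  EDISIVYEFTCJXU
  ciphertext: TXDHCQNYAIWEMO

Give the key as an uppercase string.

  i= 0: T-E = 15 → P
  i= 1: X-D = 20 → U
  i= 2: D-I = 21 → V
  i= 3: H-S = 15 → P
  i= 4: C-I = 20 → U
  i= 5: Q-V = 21 → V
  i= 6: N-Y = 15 → P
  i= 7: Y-E = 20 → U
  i= 8: A-F = 21 → V
  i= 9: I-T = 15 → P
  i=10: W-C = 20 → U
  i=11: E-J = 21 → V
  i=12: M-X = 15 → P
  i=13: O-U = 20 → U
  shifts repeat with period 3: PUV

PUV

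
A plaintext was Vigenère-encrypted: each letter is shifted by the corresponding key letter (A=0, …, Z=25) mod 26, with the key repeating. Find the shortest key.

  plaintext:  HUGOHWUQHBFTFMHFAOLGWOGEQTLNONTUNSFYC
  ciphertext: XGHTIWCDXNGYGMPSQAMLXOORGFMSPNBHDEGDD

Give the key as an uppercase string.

QMBFBAIN

  i= 0: X-H = 16 → Q
  i= 1: G-U = 12 → M
  i= 2: H-G =  1 → B
  i= 3: T-O =  5 → F
  i= 4: I-H =  1 → B
  i= 5: W-W =  0 → A
  i= 6: C-U =  8 → I
  i= 7: D-Q = 13 → N
  i= 8: X-H = 16 → Q
  i= 9: N-B = 12 → M
  i=10: G-F =  1 → B
  i=11: Y-T =  5 → F
  i=12: G-F =  1 → B
  i=13: M-M =  0 → A
  i=14: P-H =  8 → I
  i=15: S-F = 13 → N
  i=16: Q-A = 16 → Q
  i=17: A-O = 12 → M
  i=18: M-L =  1 → B
  i=19: L-G =  5 → F
  i=20: X-W =  1 → B
  i=21: O-O =  0 → A
  i=22: O-G =  8 → I
  i=23: R-E = 13 → N
  i=24: G-Q = 16 → Q
  i=25: F-T = 12 → M
  i=26: M-L =  1 → B
  i=27: S-N =  5 → F
  i=28: P-O =  1 → B
  i=29: N-N =  0 → A
  i=30: B-T =  8 → I
  i=31: H-U = 13 → N
  i=32: D-N = 16 → Q
  i=33: E-S = 12 → M
  i=34: G-F =  1 → B
  i=35: D-Y =  5 → F
  i=36: D-C =  1 → B
  shifts repeat with period 8: QMBFBAIN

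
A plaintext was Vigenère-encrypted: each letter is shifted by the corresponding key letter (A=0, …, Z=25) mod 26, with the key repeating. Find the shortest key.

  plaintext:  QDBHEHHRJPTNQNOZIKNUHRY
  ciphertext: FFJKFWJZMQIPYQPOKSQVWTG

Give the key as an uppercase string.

PCIDB

  i= 0: F-Q = 15 → P
  i= 1: F-D =  2 → C
  i= 2: J-B =  8 → I
  i= 3: K-H =  3 → D
  i= 4: F-E =  1 → B
  i= 5: W-H = 15 → P
  i= 6: J-H =  2 → C
  i= 7: Z-R =  8 → I
  i= 8: M-J =  3 → D
  i= 9: Q-P =  1 → B
  i=10: I-T = 15 → P
  i=11: P-N =  2 → C
  i=12: Y-Q =  8 → I
  i=13: Q-N =  3 → D
  i=14: P-O =  1 → B
  i=15: O-Z = 15 → P
  i=16: K-I =  2 → C
  i=17: S-K =  8 → I
  i=18: Q-N =  3 → D
  i=19: V-U =  1 → B
  i=20: W-H = 15 → P
  i=21: T-R =  2 → C
  i=22: G-Y =  8 → I
  shifts repeat with period 5: PCIDB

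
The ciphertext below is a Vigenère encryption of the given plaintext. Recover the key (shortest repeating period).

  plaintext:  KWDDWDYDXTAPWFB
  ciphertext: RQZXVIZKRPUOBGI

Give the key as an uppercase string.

HUWUZFB

  i= 0: R-K =  7 → H
  i= 1: Q-W = 20 → U
  i= 2: Z-D = 22 → W
  i= 3: X-D = 20 → U
  i= 4: V-W = 25 → Z
  i= 5: I-D =  5 → F
  i= 6: Z-Y =  1 → B
  i= 7: K-D =  7 → H
  i= 8: R-X = 20 → U
  i= 9: P-T = 22 → W
  i=10: U-A = 20 → U
  i=11: O-P = 25 → Z
  i=12: B-W =  5 → F
  i=13: G-F =  1 → B
  i=14: I-B =  7 → H
  shifts repeat with period 7: HUWUZFB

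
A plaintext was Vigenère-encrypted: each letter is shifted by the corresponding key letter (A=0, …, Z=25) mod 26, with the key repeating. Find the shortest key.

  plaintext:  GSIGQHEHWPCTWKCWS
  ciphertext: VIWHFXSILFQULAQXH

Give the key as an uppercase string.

PQOB

  i= 0: V-G = 15 → P
  i= 1: I-S = 16 → Q
  i= 2: W-I = 14 → O
  i= 3: H-G =  1 → B
  i= 4: F-Q = 15 → P
  i= 5: X-H = 16 → Q
  i= 6: S-E = 14 → O
  i= 7: I-H =  1 → B
  i= 8: L-W = 15 → P
  i= 9: F-P = 16 → Q
  i=10: Q-C = 14 → O
  i=11: U-T =  1 → B
  i=12: L-W = 15 → P
  i=13: A-K = 16 → Q
  i=14: Q-C = 14 → O
  i=15: X-W =  1 → B
  i=16: H-S = 15 → P
  shifts repeat with period 4: PQOB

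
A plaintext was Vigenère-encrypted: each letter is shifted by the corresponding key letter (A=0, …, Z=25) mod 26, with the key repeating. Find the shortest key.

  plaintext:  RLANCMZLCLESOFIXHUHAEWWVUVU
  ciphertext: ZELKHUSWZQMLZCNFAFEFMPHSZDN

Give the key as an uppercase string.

  i= 0: Z-R =  8 → I
  i= 1: E-L = 19 → T
  i= 2: L-A = 11 → L
  i= 3: K-N = 23 → X
  i= 4: H-C =  5 → F
  i= 5: U-M =  8 → I
  i= 6: S-Z = 19 → T
  i= 7: W-L = 11 → L
  i= 8: Z-C = 23 → X
  i= 9: Q-L =  5 → F
  i=10: M-E =  8 → I
  i=11: L-S = 19 → T
  i=12: Z-O = 11 → L
  i=13: C-F = 23 → X
  i=14: N-I =  5 → F
  i=15: F-X =  8 → I
  i=16: A-H = 19 → T
  i=17: F-U = 11 → L
  i=18: E-H = 23 → X
  i=19: F-A =  5 → F
  i=20: M-E =  8 → I
  i=21: P-W = 19 → T
  i=22: H-W = 11 → L
  i=23: S-V = 23 → X
  i=24: Z-U =  5 → F
  i=25: D-V =  8 → I
  i=26: N-U = 19 → T
  shifts repeat with period 5: ITLXF

ITLXF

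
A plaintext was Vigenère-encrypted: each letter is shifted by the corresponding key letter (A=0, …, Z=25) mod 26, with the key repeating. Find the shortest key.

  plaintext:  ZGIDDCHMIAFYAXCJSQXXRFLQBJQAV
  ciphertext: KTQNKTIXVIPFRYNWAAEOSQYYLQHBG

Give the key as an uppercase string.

  i= 0: K-Z = 11 → L
  i= 1: T-G = 13 → N
  i= 2: Q-I =  8 → I
  i= 3: N-D = 10 → K
  i= 4: K-D =  7 → H
  i= 5: T-C = 17 → R
  i= 6: I-H =  1 → B
  i= 7: X-M = 11 → L
  i= 8: V-I = 13 → N
  i= 9: I-A =  8 → I
  i=10: P-F = 10 → K
  i=11: F-Y =  7 → H
  i=12: R-A = 17 → R
  i=13: Y-X =  1 → B
  i=14: N-C = 11 → L
  i=15: W-J = 13 → N
  i=16: A-S =  8 → I
  i=17: A-Q = 10 → K
  i=18: E-X =  7 → H
  i=19: O-X = 17 → R
  i=20: S-R =  1 → B
  i=21: Q-F = 11 → L
  i=22: Y-L = 13 → N
  i=23: Y-Q =  8 → I
  i=24: L-B = 10 → K
  i=25: Q-J =  7 → H
  i=26: H-Q = 17 → R
  i=27: B-A =  1 → B
  i=28: G-V = 11 → L
  shifts repeat with period 7: LNIKHRB

LNIKHRB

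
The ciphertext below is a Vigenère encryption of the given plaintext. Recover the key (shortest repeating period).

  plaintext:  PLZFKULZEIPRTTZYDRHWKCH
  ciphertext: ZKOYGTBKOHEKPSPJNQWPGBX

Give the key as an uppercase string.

  i= 0: Z-P = 10 → K
  i= 1: K-L = 25 → Z
  i= 2: O-Z = 15 → P
  i= 3: Y-F = 19 → T
  i= 4: G-K = 22 → W
  i= 5: T-U = 25 → Z
  i= 6: B-L = 16 → Q
  i= 7: K-Z = 11 → L
  i= 8: O-E = 10 → K
  i= 9: H-I = 25 → Z
  i=10: E-P = 15 → P
  i=11: K-R = 19 → T
  i=12: P-T = 22 → W
  i=13: S-T = 25 → Z
  i=14: P-Z = 16 → Q
  i=15: J-Y = 11 → L
  i=16: N-D = 10 → K
  i=17: Q-R = 25 → Z
  i=18: W-H = 15 → P
  i=19: P-W = 19 → T
  i=20: G-K = 22 → W
  i=21: B-C = 25 → Z
  i=22: X-H = 16 → Q
  shifts repeat with period 8: KZPTWZQL

KZPTWZQL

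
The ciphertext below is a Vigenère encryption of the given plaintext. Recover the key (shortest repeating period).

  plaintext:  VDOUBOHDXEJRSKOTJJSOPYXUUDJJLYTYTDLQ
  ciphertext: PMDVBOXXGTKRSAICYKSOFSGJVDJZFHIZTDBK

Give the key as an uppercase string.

  i= 0: P-V = 20 → U
  i= 1: M-D =  9 → J
  i= 2: D-O = 15 → P
  i= 3: V-U =  1 → B
  i= 4: B-B =  0 → A
  i= 5: O-O =  0 → A
  i= 6: X-H = 16 → Q
  i= 7: X-D = 20 → U
  i= 8: G-X =  9 → J
  i= 9: T-E = 15 → P
  i=10: K-J =  1 → B
  i=11: R-R =  0 → A
  i=12: S-S =  0 → A
  i=13: A-K = 16 → Q
  i=14: I-O = 20 → U
  i=15: C-T =  9 → J
  i=16: Y-J = 15 → P
  i=17: K-J =  1 → B
  i=18: S-S =  0 → A
  i=19: O-O =  0 → A
  i=20: F-P = 16 → Q
  i=21: S-Y = 20 → U
  i=22: G-X =  9 → J
  i=23: J-U = 15 → P
  i=24: V-U =  1 → B
  i=25: D-D =  0 → A
  i=26: J-J =  0 → A
  i=27: Z-J = 16 → Q
  i=28: F-L = 20 → U
  i=29: H-Y =  9 → J
  i=30: I-T = 15 → P
  i=31: Z-Y =  1 → B
  i=32: T-T =  0 → A
  i=33: D-D =  0 → A
  i=34: B-L = 16 → Q
  i=35: K-Q = 20 → U
  shifts repeat with period 7: UJPBAAQ

UJPBAAQ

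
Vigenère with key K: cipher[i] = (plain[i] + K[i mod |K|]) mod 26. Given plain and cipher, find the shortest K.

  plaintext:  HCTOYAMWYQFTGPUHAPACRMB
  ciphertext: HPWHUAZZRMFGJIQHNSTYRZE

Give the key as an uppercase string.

  i= 0: H-H =  0 → A
  i= 1: P-C = 13 → N
  i= 2: W-T =  3 → D
  i= 3: H-O = 19 → T
  i= 4: U-Y = 22 → W
  i= 5: A-A =  0 → A
  i= 6: Z-M = 13 → N
  i= 7: Z-W =  3 → D
  i= 8: R-Y = 19 → T
  i= 9: M-Q = 22 → W
  i=10: F-F =  0 → A
  i=11: G-T = 13 → N
  i=12: J-G =  3 → D
  i=13: I-P = 19 → T
  i=14: Q-U = 22 → W
  i=15: H-H =  0 → A
  i=16: N-A = 13 → N
  i=17: S-P =  3 → D
  i=18: T-A = 19 → T
  i=19: Y-C = 22 → W
  i=20: R-R =  0 → A
  i=21: Z-M = 13 → N
  i=22: E-B =  3 → D
  shifts repeat with period 5: ANDTW

ANDTW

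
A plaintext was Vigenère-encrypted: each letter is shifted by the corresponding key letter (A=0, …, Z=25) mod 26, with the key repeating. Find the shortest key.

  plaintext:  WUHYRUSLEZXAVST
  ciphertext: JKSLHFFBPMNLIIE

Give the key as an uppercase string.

NQL

  i= 0: J-W = 13 → N
  i= 1: K-U = 16 → Q
  i= 2: S-H = 11 → L
  i= 3: L-Y = 13 → N
  i= 4: H-R = 16 → Q
  i= 5: F-U = 11 → L
  i= 6: F-S = 13 → N
  i= 7: B-L = 16 → Q
  i= 8: P-E = 11 → L
  i= 9: M-Z = 13 → N
  i=10: N-X = 16 → Q
  i=11: L-A = 11 → L
  i=12: I-V = 13 → N
  i=13: I-S = 16 → Q
  i=14: E-T = 11 → L
  shifts repeat with period 3: NQL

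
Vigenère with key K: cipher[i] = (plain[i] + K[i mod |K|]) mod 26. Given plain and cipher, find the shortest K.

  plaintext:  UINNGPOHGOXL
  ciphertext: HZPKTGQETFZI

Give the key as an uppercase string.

NRCX

  i= 0: H-U = 13 → N
  i= 1: Z-I = 17 → R
  i= 2: P-N =  2 → C
  i= 3: K-N = 23 → X
  i= 4: T-G = 13 → N
  i= 5: G-P = 17 → R
  i= 6: Q-O =  2 → C
  i= 7: E-H = 23 → X
  i= 8: T-G = 13 → N
  i= 9: F-O = 17 → R
  i=10: Z-X =  2 → C
  i=11: I-L = 23 → X
  shifts repeat with period 4: NRCX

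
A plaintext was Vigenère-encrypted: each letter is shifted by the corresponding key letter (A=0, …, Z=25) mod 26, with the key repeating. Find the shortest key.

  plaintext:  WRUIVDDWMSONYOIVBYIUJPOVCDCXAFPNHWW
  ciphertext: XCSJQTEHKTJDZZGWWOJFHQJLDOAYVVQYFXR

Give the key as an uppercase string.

BLYBVQ

  i= 0: X-W =  1 → B
  i= 1: C-R = 11 → L
  i= 2: S-U = 24 → Y
  i= 3: J-I =  1 → B
  i= 4: Q-V = 21 → V
  i= 5: T-D = 16 → Q
  i= 6: E-D =  1 → B
  i= 7: H-W = 11 → L
  i= 8: K-M = 24 → Y
  i= 9: T-S =  1 → B
  i=10: J-O = 21 → V
  i=11: D-N = 16 → Q
  i=12: Z-Y =  1 → B
  i=13: Z-O = 11 → L
  i=14: G-I = 24 → Y
  i=15: W-V =  1 → B
  i=16: W-B = 21 → V
  i=17: O-Y = 16 → Q
  i=18: J-I =  1 → B
  i=19: F-U = 11 → L
  i=20: H-J = 24 → Y
  i=21: Q-P =  1 → B
  i=22: J-O = 21 → V
  i=23: L-V = 16 → Q
  i=24: D-C =  1 → B
  i=25: O-D = 11 → L
  i=26: A-C = 24 → Y
  i=27: Y-X =  1 → B
  i=28: V-A = 21 → V
  i=29: V-F = 16 → Q
  i=30: Q-P =  1 → B
  i=31: Y-N = 11 → L
  i=32: F-H = 24 → Y
  i=33: X-W =  1 → B
  i=34: R-W = 21 → V
  shifts repeat with period 6: BLYBVQ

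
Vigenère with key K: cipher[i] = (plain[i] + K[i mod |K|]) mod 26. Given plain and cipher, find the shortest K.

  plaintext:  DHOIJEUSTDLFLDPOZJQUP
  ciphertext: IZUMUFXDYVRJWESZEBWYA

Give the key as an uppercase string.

  i= 0: I-D =  5 → F
  i= 1: Z-H = 18 → S
  i= 2: U-O =  6 → G
  i= 3: M-I =  4 → E
  i= 4: U-J = 11 → L
  i= 5: F-E =  1 → B
  i= 6: X-U =  3 → D
  i= 7: D-S = 11 → L
  i= 8: Y-T =  5 → F
  i= 9: V-D = 18 → S
  i=10: R-L =  6 → G
  i=11: J-F =  4 → E
  i=12: W-L = 11 → L
  i=13: E-D =  1 → B
  i=14: S-P =  3 → D
  i=15: Z-O = 11 → L
  i=16: E-Z =  5 → F
  i=17: B-J = 18 → S
  i=18: W-Q =  6 → G
  i=19: Y-U =  4 → E
  i=20: A-P = 11 → L
  shifts repeat with period 8: FSGELBDL

FSGELBDL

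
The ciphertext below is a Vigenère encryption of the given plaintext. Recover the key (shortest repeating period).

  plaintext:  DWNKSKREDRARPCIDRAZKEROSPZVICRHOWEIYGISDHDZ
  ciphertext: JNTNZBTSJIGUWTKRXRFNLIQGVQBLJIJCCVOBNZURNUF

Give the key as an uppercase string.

  i= 0: J-D =  6 → G
  i= 1: N-W = 17 → R
  i= 2: T-N =  6 → G
  i= 3: N-K =  3 → D
  i= 4: Z-S =  7 → H
  i= 5: B-K = 17 → R
  i= 6: T-R =  2 → C
  i= 7: S-E = 14 → O
  i= 8: J-D =  6 → G
  i= 9: I-R = 17 → R
  i=10: G-A =  6 → G
  i=11: U-R =  3 → D
  i=12: W-P =  7 → H
  i=13: T-C = 17 → R
  i=14: K-I =  2 → C
  i=15: R-D = 14 → O
  i=16: X-R =  6 → G
  i=17: R-A = 17 → R
  i=18: F-Z =  6 → G
  i=19: N-K =  3 → D
  i=20: L-E =  7 → H
  i=21: I-R = 17 → R
  i=22: Q-O =  2 → C
  i=23: G-S = 14 → O
  i=24: V-P =  6 → G
  i=25: Q-Z = 17 → R
  i=26: B-V =  6 → G
  i=27: L-I =  3 → D
  i=28: J-C =  7 → H
  i=29: I-R = 17 → R
  i=30: J-H =  2 → C
  i=31: C-O = 14 → O
  i=32: C-W =  6 → G
  i=33: V-E = 17 → R
  i=34: O-I =  6 → G
  i=35: B-Y =  3 → D
  i=36: N-G =  7 → H
  i=37: Z-I = 17 → R
  i=38: U-S =  2 → C
  i=39: R-D = 14 → O
  i=40: N-H =  6 → G
  i=41: U-D = 17 → R
  i=42: F-Z =  6 → G
  shifts repeat with period 8: GRGDHRCO

GRGDHRCO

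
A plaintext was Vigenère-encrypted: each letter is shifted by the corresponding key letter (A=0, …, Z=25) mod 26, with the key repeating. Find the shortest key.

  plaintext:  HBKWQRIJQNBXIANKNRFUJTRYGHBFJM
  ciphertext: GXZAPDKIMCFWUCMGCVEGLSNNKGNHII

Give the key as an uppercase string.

  i= 0: G-H = 25 → Z
  i= 1: X-B = 22 → W
  i= 2: Z-K = 15 → P
  i= 3: A-W =  4 → E
  i= 4: P-Q = 25 → Z
  i= 5: D-R = 12 → M
  i= 6: K-I =  2 → C
  i= 7: I-J = 25 → Z
  i= 8: M-Q = 22 → W
  i= 9: C-N = 15 → P
  i=10: F-B =  4 → E
  i=11: W-X = 25 → Z
  i=12: U-I = 12 → M
  i=13: C-A =  2 → C
  i=14: M-N = 25 → Z
  i=15: G-K = 22 → W
  i=16: C-N = 15 → P
  i=17: V-R =  4 → E
  i=18: E-F = 25 → Z
  i=19: G-U = 12 → M
  i=20: L-J =  2 → C
  i=21: S-T = 25 → Z
  i=22: N-R = 22 → W
  i=23: N-Y = 15 → P
  i=24: K-G =  4 → E
  i=25: G-H = 25 → Z
  i=26: N-B = 12 → M
  i=27: H-F =  2 → C
  i=28: I-J = 25 → Z
  i=29: I-M = 22 → W
  shifts repeat with period 7: ZWPEZMC

ZWPEZMC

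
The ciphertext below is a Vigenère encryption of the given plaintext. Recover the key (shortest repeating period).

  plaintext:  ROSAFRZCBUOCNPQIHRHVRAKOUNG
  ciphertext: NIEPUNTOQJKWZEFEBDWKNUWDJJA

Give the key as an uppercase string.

WUMPP

  i= 0: N-R = 22 → W
  i= 1: I-O = 20 → U
  i= 2: E-S = 12 → M
  i= 3: P-A = 15 → P
  i= 4: U-F = 15 → P
  i= 5: N-R = 22 → W
  i= 6: T-Z = 20 → U
  i= 7: O-C = 12 → M
  i= 8: Q-B = 15 → P
  i= 9: J-U = 15 → P
  i=10: K-O = 22 → W
  i=11: W-C = 20 → U
  i=12: Z-N = 12 → M
  i=13: E-P = 15 → P
  i=14: F-Q = 15 → P
  i=15: E-I = 22 → W
  i=16: B-H = 20 → U
  i=17: D-R = 12 → M
  i=18: W-H = 15 → P
  i=19: K-V = 15 → P
  i=20: N-R = 22 → W
  i=21: U-A = 20 → U
  i=22: W-K = 12 → M
  i=23: D-O = 15 → P
  i=24: J-U = 15 → P
  i=25: J-N = 22 → W
  i=26: A-G = 20 → U
  shifts repeat with period 5: WUMPP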